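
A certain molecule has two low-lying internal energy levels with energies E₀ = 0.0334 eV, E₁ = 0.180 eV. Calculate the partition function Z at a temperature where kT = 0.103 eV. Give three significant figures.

Z = 0.897

Eᵢ/kT = 0.32427, 1.7476.
Z = Σ e^(−Eᵢ/kT) = e^(−0.32427) + e^(−1.7476) = 0.72305 + 0.17419 = 0.89724.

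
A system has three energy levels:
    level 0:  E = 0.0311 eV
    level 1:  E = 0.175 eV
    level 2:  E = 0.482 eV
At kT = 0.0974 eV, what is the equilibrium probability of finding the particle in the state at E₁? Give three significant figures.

0.184

Eᵢ/kT = 0.31930, 1.7967, 4.9487.
Z = Σ e^(−Eᵢ/kT) = e^(−0.31930) + e^(−1.7967) + e^(−4.9487) = 0.72666 + 0.16585 + 0.0070926 = 0.89960.
P₁ = e^(−E₁/kT) / Z = 0.16585/0.89960 = 0.184.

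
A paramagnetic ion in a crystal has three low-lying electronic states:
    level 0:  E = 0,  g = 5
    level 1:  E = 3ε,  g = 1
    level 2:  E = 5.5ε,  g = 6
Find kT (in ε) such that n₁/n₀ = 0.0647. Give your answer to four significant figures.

2.658 ε

n₁/n₀ = (g₁/g₀) exp[−(E₁−E₀)/kT] = 0.0647.
⇒ (E₁−E₀)/kT = ln((1/5)/0.0647) = ln(3.09119) = 1.12856.
kT = 3ε / 1.12856 = 2.658 ε.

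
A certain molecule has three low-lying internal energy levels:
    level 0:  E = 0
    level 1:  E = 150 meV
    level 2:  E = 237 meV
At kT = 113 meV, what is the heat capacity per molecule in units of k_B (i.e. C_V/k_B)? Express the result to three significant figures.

Eᵢ/kT = 0, 1.3274, 2.0973.
Z = Σ e^(−Eᵢ/kT) = e^(−0) + e^(−1.3274) + e^(−2.0973) = 1.0000 + 0.26517 + 0.12279 = 1.3880.
⟨E⟩ = 49.623 meV, ⟨E²⟩ = 9267.5 meV².
C_V/k_B = (⟨E²⟩ − ⟨E⟩²)/(kT)² = (9267.5 − 2462.4)/12769 = 0.533.

0.533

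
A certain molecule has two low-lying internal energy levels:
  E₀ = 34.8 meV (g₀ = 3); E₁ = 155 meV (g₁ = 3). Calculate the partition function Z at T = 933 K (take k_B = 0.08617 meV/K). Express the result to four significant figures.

Z = 2.382

k_BT = 0.08617 × 933 K = 80.3966 meV.
Eᵢ/kT = 0.432854, 1.92794.
Z = Σ gᵢe^(−Eᵢ/kT) = 3·e^(−0.432854) + 3·e^(−1.92794) = 1.94597 + 0.436343 = 2.38231.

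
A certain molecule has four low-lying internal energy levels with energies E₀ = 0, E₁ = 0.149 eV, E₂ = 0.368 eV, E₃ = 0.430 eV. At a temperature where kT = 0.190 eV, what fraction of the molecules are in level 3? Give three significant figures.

Eᵢ/kT = 0, 0.78421, 1.9368, 2.2632.
Z = Σ e^(−Eᵢ/kT) = e^(−0) + e^(−0.78421) + e^(−1.9368) + e^(−2.2632) = 1.0000 + 0.45648 + 0.14416 + 0.10402 = 1.7047.
P₃ = e^(−E₃/kT) / Z = 0.10402/1.7047 = 0.0610.

0.0610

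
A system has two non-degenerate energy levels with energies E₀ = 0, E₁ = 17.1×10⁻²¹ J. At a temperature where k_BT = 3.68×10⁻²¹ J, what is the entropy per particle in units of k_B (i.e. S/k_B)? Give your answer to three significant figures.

0.0537

Eᵢ/kT = 0, 4.6467.
Z = Σ e^(−Eᵢ/kT) = e^(−0) + e^(−4.6467) = 1.0000 + 0.0095932 = 1.0096.
⟨E⟩ = Σ EᵢPᵢ = 0.16248 ×10⁻²¹ J.
S/k_B = ln Z + ⟨E⟩/kT = ln(1.0096) + 0.16248/3.68 = 0.0095542 + 0.044152 = 0.0537.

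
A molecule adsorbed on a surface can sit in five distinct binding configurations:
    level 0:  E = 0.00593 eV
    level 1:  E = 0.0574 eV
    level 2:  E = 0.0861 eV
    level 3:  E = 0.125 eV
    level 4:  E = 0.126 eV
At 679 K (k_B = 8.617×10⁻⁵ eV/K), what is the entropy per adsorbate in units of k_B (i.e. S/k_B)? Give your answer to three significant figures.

1.30

k_BT = 8.617×10⁻⁵ × 679 K = 0.058509 eV.
Eᵢ/kT = 0.10135, 0.98105, 1.4716, 2.1364, 2.1535.
Z = Σ e^(−Eᵢ/kT) = e^(−0.10135) + e^(−0.98105) + e^(−1.4716) + e^(−2.1364) + e^(−2.1535) = 0.90362 + 0.37492 + 0.22956 + 0.11808 + 0.11608 = 1.7423.
⟨E⟩ = Σ EᵢPᵢ = 0.043638 eV.
S/k_B = ln Z + ⟨E⟩/kT = ln(1.7423) + 0.043638/0.058509 = 0.55521 + 0.74583 = 1.30.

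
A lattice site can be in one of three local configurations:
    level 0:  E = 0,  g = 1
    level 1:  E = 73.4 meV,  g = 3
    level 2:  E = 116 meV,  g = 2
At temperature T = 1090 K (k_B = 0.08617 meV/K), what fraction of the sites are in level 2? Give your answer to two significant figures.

k_BT = 0.08617 × 1090 K = 93.93 meV.
Eᵢ/kT = 0, 0.7814, 1.235.
Z = Σ gᵢe^(−Eᵢ/kT) = 1·e^(−0) + 3·e^(−0.7814) + 2·e^(−1.235) = 1.000 + 1.373 + 0.5817 = 2.955.
P₂ = g₂ e^(−E₂/kT) / Z = 0.5817/2.955 = 0.20.

0.20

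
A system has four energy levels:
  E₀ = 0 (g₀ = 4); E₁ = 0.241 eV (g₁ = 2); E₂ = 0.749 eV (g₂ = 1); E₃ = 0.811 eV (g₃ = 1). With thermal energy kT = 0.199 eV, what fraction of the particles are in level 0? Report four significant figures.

Eᵢ/kT = 0, 1.21106, 3.76382, 4.07538.
Z = Σ gᵢe^(−Eᵢ/kT) = 4·e^(−0) + 2·e^(−1.21106) + 1·e^(−3.76382) + 1·e^(−4.07538) = 4.00000 + 0.595763 + 0.0231950 + 0.0169858 = 4.63594.
P₀ = g₀ e^(−E₀/kT) / Z = 4.00000/4.63594 = 0.8628.

0.8628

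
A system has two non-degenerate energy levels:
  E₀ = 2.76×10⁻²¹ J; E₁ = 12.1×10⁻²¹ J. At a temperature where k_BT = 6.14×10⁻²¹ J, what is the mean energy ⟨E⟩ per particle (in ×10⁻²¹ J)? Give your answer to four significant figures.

4.435 ×10⁻²¹ J

Eᵢ/kT = 0.449511, 1.97068.
Z = Σ e^(−Eᵢ/kT) = e^(−0.449511) + e^(−1.97068) = 0.637940 + 0.139362 = 0.777302.
⟨E⟩ = Σ Eᵢ e^(−Eᵢ/kT) / Z = (2.76·0.637940 + 12.1·0.139362) / 0.777302 = 4.435 ×10⁻²¹ J.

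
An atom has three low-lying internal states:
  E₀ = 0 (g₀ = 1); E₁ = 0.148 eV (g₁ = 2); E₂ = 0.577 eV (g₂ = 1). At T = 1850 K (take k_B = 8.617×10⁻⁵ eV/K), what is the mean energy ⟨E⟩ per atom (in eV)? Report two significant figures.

0.073 eV

k_BT = 8.617×10⁻⁵ × 1850 K = 0.1594 eV.
Eᵢ/kT = 0, 0.9285, 3.620.
Z = Σ gᵢe^(−Eᵢ/kT) = 1·e^(−0) + 2·e^(−0.9285) + 1·e^(−3.620) = 1.000 + 0.7903 + 0.02678 = 1.817.
⟨E⟩ = Σ Eᵢ gᵢe^(−Eᵢ/kT) / Z = (0·1.000 + 0.148·0.7903 + 0.577·0.02678) / 1.817 = 0.073 eV.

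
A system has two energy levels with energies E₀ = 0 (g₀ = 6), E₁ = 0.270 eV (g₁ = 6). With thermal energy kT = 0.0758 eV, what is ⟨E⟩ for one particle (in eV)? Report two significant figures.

0.0075 eV

Eᵢ/kT = 0, 3.562.
Z = Σ gᵢe^(−Eᵢ/kT) = 6·e^(−0) + 6·e^(−3.562) = 6.000 + 0.1703 = 6.170.
⟨E⟩ = Σ Eᵢ gᵢe^(−Eᵢ/kT) / Z = (0·6.000 + 0.270·0.1703) / 6.170 = 0.0075 eV.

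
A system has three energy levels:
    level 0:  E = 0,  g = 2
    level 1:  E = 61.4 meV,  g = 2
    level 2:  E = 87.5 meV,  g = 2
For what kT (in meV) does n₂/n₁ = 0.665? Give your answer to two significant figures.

n₂/n₁ = (g₂/g₁) exp[−(E₂−E₁)/kT] = 0.665.
⇒ (E₂−E₁)/kT = ln((2/2)/0.665) = ln(1.504) = 0.4081.
kT = 26.1 meV / 0.4081 = 64 meV.

64 meV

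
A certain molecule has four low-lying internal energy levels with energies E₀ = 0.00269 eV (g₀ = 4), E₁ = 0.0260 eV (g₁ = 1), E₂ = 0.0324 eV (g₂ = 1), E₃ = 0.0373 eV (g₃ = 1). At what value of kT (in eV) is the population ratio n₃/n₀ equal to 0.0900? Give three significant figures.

0.0339 eV

n₃/n₀ = (g₃/g₀) exp[−(E₃−E₀)/kT] = 0.0900.
⇒ (E₃−E₀)/kT = ln((1/4)/0.0900) = ln(2.7778) = 1.0217.
kT = 0.03461 eV / 1.0217 = 0.0339 eV.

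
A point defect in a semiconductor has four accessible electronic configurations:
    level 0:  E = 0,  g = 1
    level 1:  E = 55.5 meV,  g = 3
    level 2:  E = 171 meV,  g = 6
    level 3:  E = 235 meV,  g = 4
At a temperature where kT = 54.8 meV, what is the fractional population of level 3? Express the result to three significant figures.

Eᵢ/kT = 0, 1.0128, 3.1204, 4.2883.
Z = Σ gᵢe^(−Eᵢ/kT) = 1·e^(−0) + 3·e^(−1.0128) + 6·e^(−3.1204) + 4·e^(−4.2883) = 1.0000 + 1.0896 + 0.26484 + 0.054913 = 2.4094.
P₃ = g₃ e^(−E₃/kT) / Z = 0.054913/2.4094 = 0.0228.

0.0228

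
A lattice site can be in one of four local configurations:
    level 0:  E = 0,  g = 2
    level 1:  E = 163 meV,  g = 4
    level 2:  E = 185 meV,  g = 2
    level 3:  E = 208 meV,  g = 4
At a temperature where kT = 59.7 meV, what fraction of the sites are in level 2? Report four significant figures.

Eᵢ/kT = 0, 2.73032, 3.09883, 3.48409.
Z = Σ gᵢe^(−Eᵢ/kT) = 2·e^(−0) + 4·e^(−2.73032) + 2·e^(−3.09883) + 4·e^(−3.48409) = 2.00000 + 0.260794 + 0.0902039 + 0.122727 = 2.47372.
P₂ = g₂ e^(−E₂/kT) / Z = 0.0902039/2.47372 = 0.03646.

0.03646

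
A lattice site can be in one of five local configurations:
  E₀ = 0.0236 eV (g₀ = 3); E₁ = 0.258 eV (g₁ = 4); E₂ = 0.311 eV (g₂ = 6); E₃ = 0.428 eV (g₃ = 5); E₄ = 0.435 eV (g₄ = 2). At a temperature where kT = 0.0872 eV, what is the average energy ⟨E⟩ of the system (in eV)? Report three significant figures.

0.0670 eV

Eᵢ/kT = 0.27064, 2.9587, 3.5665, 4.9083, 4.9885.
Z = Σ gᵢe^(−Eᵢ/kT) = 3·e^(−0.27064) + 4·e^(−2.9587) + 6·e^(−3.5665) + 5·e^(−4.9083) + 2·e^(−4.9885) = 2.2887 + 0.20755 + 0.16953 + 0.036925 + 0.013632 = 2.7163.
⟨E⟩ = Σ Eᵢ gᵢe^(−Eᵢ/kT) / Z = (0.0236·2.2887 + 0.258·0.20755 + 0.311·0.16953 + 0.428·0.036925 + 0.435·0.013632) / 2.7163 = 0.0670 eV.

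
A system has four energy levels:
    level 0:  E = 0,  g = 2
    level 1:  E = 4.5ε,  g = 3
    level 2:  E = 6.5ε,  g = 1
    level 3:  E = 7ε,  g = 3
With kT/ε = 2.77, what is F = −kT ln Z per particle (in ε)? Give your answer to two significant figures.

-3.0 ε

Eᵢ/kT = 0, 1.625, 2.347, 2.527.
Z = Σ gᵢe^(−Eᵢ/kT) = 2·e^(−0) + 3·e^(−1.625) + 1·e^(−2.347) + 3·e^(−2.527) = 2.000 + 0.5907 + 0.09566 + 0.2397 = 2.926.
F = −kT ln Z = −2.77 × ln(2.926) = −2.77 × 1.074 = -3.0 ε.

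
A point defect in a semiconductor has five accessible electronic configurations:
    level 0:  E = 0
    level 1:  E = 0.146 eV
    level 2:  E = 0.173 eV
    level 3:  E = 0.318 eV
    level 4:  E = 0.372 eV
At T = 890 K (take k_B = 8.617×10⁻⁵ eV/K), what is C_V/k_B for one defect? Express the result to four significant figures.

k_BT = 8.617×10⁻⁵ × 890 K = 0.0766913 eV.
Eᵢ/kT = 0, 1.90374, 2.25580, 4.14649, 4.85062.
Z = Σ e^(−Eᵢ/kT) = e^(−0) + e^(−1.90374) + e^(−2.25580) + e^(−4.14649) + e^(−4.85062) = 1.00000 + 0.149010 + 0.104790 + 0.0158198 + 0.00782353 = 1.27744.
⟨E⟩ = 0.0374383 eV, ⟨E²⟩ = 0.00704140 eV².
C_V/k_B = (⟨E²⟩ − ⟨E⟩²)/(kT)² = (0.00704140 − 0.00140163)/0.00588156 = 0.9589.

0.9589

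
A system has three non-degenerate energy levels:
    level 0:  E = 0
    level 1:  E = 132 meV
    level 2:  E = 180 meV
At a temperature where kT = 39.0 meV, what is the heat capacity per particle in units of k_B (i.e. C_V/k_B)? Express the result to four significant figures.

Eᵢ/kT = 0, 3.38462, 4.61538.
Z = Σ e^(−Eᵢ/kT) = e^(−0) + e^(−3.38462) + e^(−4.61538) = 1.00000 + 0.0338905 + 0.00989842 = 1.04379.
⟨E⟩ = 5.99284 meV, ⟨E²⟩ = 872.989 meV².
C_V/k_B = (⟨E²⟩ − ⟨E⟩²)/(kT)² = (872.989 − 35.9141)/1521.00 = 0.5503.

0.5503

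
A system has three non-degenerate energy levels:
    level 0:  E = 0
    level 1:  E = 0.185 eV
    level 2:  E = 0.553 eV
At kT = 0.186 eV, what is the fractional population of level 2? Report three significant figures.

Eᵢ/kT = 0, 0.99462, 2.9731.
Z = Σ e^(−Eᵢ/kT) = e^(−0) + e^(−0.99462) + e^(−2.9731) = 1.0000 + 0.36986 + 0.051145 = 1.4210.
P₂ = e^(−E₂/kT) / Z = 0.051145/1.4210 = 0.0360.

0.0360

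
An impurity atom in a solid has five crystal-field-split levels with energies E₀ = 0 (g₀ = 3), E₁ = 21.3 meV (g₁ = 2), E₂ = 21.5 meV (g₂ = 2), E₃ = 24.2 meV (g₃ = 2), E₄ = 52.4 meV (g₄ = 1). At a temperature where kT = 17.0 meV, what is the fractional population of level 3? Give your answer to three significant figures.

Eᵢ/kT = 0, 1.2529, 1.2647, 1.4235, 3.0824.
Z = Σ gᵢe^(−Eᵢ/kT) = 3·e^(−0) + 2·e^(−1.2529) + 2·e^(−1.2647) + 2·e^(−1.4235) + 1·e^(−3.0824) = 3.0000 + 0.57135 + 0.56465 + 0.48174 + 0.045849 = 4.6636.
P₃ = g₃ e^(−E₃/kT) / Z = 0.48174/4.6636 = 0.103.

0.103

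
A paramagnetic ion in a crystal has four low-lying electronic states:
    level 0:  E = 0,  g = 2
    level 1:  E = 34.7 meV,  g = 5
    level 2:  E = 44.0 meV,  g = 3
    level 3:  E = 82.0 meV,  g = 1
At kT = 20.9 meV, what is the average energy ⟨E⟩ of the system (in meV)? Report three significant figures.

15.2 meV

Eᵢ/kT = 0, 1.6603, 2.1053, 3.9234.
Z = Σ gᵢe^(−Eᵢ/kT) = 2·e^(−0) + 5·e^(−1.6603) + 3·e^(−2.1053) + 1·e^(−3.9234) = 2.0000 + 0.95041 + 0.36543 + 0.019774 = 3.3356.
⟨E⟩ = Σ Eᵢ gᵢe^(−Eᵢ/kT) / Z = (0·2.0000 + 34.7·0.95041 + 44.0·0.36543 + 82.0·0.019774) / 3.3356 = 15.2 meV.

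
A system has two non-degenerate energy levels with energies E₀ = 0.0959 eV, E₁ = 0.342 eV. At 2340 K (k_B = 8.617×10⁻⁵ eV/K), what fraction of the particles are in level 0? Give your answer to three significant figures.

k_BT = 8.617×10⁻⁵ × 2340 K = 0.20164 eV.
Eᵢ/kT = 0.47560, 1.6961.
Z = Σ e^(−Eᵢ/kT) = e^(−0.47560) + e^(−1.6961) = 0.62151 + 0.18340 = 0.80491.
P₀ = e^(−E₀/kT) / Z = 0.62151/0.80491 = 0.772.

0.772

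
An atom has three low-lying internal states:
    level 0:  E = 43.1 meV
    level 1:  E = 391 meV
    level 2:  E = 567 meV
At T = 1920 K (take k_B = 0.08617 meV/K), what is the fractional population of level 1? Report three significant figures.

0.105

k_BT = 0.08617 × 1920 K = 165.45 meV.
Eᵢ/kT = 0.26050, 2.3633, 3.4270.
Z = Σ e^(−Eᵢ/kT) = e^(−0.26050) + e^(−2.3633) + e^(−3.4270) = 0.77067 + 0.094109 + 0.032484 = 0.89726.
P₁ = e^(−E₁/kT) / Z = 0.094109/0.89726 = 0.105.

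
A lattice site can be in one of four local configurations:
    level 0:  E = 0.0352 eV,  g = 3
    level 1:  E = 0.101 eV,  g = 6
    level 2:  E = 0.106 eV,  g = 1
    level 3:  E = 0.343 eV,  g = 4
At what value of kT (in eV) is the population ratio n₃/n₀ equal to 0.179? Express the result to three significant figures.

0.153 eV

n₃/n₀ = (g₃/g₀) exp[−(E₃−E₀)/kT] = 0.179.
⇒ (E₃−E₀)/kT = ln((4/3)/0.179) = ln(7.4488) = 2.0081.
kT = 0.3078 eV / 2.0081 = 0.153 eV.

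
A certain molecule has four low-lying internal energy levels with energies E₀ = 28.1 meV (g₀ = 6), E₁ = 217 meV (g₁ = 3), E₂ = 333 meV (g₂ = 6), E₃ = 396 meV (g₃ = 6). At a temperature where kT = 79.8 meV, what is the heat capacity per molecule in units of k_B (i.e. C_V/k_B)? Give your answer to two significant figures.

Eᵢ/kT = 0.3521, 2.719, 4.173, 4.962.
Z = Σ gᵢe^(−Eᵢ/kT) = 6·e^(−0.3521) + 3·e^(−2.719) + 6·e^(−4.173) + 6·e^(−4.962) = 4.219 + 0.1978 + 0.09244 + 0.04199 = 4.551.
⟨E⟩ = 45.90 meV, ⟨E²⟩ = 6478 meV².
C_V/k_B = (⟨E²⟩ − ⟨E⟩²)/(kT)² = (6478 − 2107)/6368 = 0.69.

0.69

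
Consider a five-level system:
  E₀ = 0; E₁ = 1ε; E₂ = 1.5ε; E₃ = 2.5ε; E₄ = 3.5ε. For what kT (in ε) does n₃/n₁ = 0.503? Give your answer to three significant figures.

2.18 ε

n₃/n₁ = exp[−(E₃−E₁)/kT] = 0.503.
⇒ (E₃−E₁)/kT = ln(1/0.503) = ln(1.9881) = 0.68718.
kT = 1.5ε / 0.68718 = 2.18 ε.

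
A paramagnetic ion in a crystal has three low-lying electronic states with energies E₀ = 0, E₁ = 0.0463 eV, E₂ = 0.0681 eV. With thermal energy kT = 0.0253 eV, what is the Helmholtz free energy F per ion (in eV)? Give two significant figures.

-0.0052 eV

Eᵢ/kT = 0, 1.830, 2.692.
Z = Σ e^(−Eᵢ/kT) = e^(−0) + e^(−1.830) + e^(−2.692) = 1.000 + 0.1604 + 0.06775 = 1.228.
F = −kT ln Z = −0.0253 × ln(1.228) = −0.0253 × 0.2054 = -0.0052 eV.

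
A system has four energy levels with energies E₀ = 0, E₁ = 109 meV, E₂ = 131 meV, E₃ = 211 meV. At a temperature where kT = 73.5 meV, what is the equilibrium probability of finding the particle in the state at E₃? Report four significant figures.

0.03902

Eᵢ/kT = 0, 1.48299, 1.78231, 2.87075.
Z = Σ e^(−Eᵢ/kT) = e^(−0) + e^(−1.48299) + e^(−1.78231) + e^(−2.87075) = 1.00000 + 0.226958 + 0.168249 + 0.0566564 = 1.45186.
P₃ = e^(−E₃/kT) / Z = 0.0566564/1.45186 = 0.03902.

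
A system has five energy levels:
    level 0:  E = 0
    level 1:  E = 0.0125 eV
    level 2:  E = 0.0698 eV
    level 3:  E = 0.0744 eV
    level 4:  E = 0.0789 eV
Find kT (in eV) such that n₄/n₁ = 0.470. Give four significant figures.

0.08794 eV

n₄/n₁ = exp[−(E₄−E₁)/kT] = 0.470.
⇒ (E₄−E₁)/kT = ln(1/0.470) = ln(2.12766) = 0.755023.
kT = 0.0664 eV / 0.755023 = 0.08794 eV.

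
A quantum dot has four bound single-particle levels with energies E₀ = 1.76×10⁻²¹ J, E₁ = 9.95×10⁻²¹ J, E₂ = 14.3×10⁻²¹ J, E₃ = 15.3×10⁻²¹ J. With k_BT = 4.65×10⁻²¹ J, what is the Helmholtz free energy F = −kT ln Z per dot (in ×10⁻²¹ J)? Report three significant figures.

0.563 ×10⁻²¹ J

Eᵢ/kT = 0.37849, 2.1398, 3.0753, 3.2903.
Z = Σ e^(−Eᵢ/kT) = e^(−0.37849) + e^(−2.1398) + e^(−3.0753) + e^(−3.2903) = 0.68489 + 0.11768 + 0.046176 + 0.037243 = 0.88599.
F = −kT ln Z = −4.65 × ln(0.88599) = −4.65 × -0.12105 = 0.563 ×10⁻²¹ J.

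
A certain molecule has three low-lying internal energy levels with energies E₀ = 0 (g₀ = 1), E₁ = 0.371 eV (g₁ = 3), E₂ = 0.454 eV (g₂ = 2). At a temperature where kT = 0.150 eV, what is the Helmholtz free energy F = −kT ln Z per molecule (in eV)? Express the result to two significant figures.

Eᵢ/kT = 0, 2.473, 3.027.
Z = Σ gᵢe^(−Eᵢ/kT) = 1·e^(−0) + 3·e^(−2.473) + 2·e^(−3.027) = 1.000 + 0.2530 + 0.09692 = 1.350.
F = −kT ln Z = −0.150 × ln(1.350) = −0.150 × 0.3001 = -0.045 eV.

-0.045 eV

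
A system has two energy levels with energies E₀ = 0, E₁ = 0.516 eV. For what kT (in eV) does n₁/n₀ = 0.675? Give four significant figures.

1.313 eV

n₁/n₀ = exp[−(E₁−E₀)/kT] = 0.675.
⇒ (E₁−E₀)/kT = ln(1/0.675) = ln(1.48148) = 0.393042.
kT = 0.516 eV / 0.393042 = 1.313 eV.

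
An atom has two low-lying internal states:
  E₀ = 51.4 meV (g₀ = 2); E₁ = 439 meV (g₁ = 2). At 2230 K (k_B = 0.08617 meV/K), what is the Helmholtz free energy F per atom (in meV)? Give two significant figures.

k_BT = 0.08617 × 2230 K = 192.2 meV.
Eᵢ/kT = 0.2674, 2.284.
Z = Σ gᵢe^(−Eᵢ/kT) = 2·e^(−0.2674) + 2·e^(−2.284) = 1.531 + 0.2038 = 1.735.
F = −kT ln Z = −192.2 × ln(1.735) = −192.2 × 0.5510 = -110 meV.

-110 meV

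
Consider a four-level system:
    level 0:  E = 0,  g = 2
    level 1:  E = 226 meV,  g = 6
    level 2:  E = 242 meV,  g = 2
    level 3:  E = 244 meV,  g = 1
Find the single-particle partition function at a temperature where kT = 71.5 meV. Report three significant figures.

Eᵢ/kT = 0, 3.1608, 3.3846, 3.4126.
Z = Σ gᵢe^(−Eᵢ/kT) = 2·e^(−0) + 6·e^(−3.1608) + 2·e^(−3.3846) + 1·e^(−3.4126) = 2.0000 + 0.25435 + 0.067782 + 0.032955 = 2.3551.

Z = 2.36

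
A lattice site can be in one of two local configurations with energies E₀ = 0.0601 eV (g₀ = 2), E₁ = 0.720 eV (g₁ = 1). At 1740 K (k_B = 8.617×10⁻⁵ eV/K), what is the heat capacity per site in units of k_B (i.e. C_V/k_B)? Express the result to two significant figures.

0.12

k_BT = 8.617×10⁻⁵ × 1740 K = 0.1499 eV.
Eᵢ/kT = 0.4009, 4.803.
Z = Σ gᵢe^(−Eᵢ/kT) = 2·e^(−0.4009) + 1·e^(−4.803) = 1.339 + 0.008205 = 1.347.
⟨E⟩ = 0.06413 eV, ⟨E²⟩ = 0.006748 eV².
C_V/k_B = (⟨E²⟩ − ⟨E⟩²)/(kT)² = (0.006748 − 0.004113)/0.02247 = 0.12.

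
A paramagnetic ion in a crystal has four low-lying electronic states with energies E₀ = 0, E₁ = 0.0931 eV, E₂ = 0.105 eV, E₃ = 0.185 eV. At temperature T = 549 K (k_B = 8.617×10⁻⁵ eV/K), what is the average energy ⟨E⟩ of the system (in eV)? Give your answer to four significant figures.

0.02217 eV

k_BT = 8.617×10⁻⁵ × 549 K = 0.0473073 eV.
Eᵢ/kT = 0, 1.96798, 2.21953, 3.91060.
Z = Σ e^(−Eᵢ/kT) = e^(−0) + e^(−1.96798) + e^(−2.21953) + e^(−3.91060) = 1.00000 + 0.139739 + 0.108660 + 0.0200285 = 1.26843.
⟨E⟩ = Σ Eᵢ e^(−Eᵢ/kT) / Z = (0·1.00000 + 0.0931·0.139739 + 0.105·0.108660 + 0.185·0.0200285) / 1.26843 = 0.02217 eV.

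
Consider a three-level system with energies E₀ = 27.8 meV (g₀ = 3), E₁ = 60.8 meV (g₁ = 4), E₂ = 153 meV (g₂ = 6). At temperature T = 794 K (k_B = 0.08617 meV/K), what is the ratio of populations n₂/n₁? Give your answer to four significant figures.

k_BT = 0.08617 × 794 K = 68.4190 meV.
n₂/n₁ = (g₂/g₁) exp[−(E₂−E₁)/kT] = (6/4) × exp(−(92.2 meV)/(68.4190 meV)) = (6/4) × exp(-1.34758) = 0.3898.

0.3898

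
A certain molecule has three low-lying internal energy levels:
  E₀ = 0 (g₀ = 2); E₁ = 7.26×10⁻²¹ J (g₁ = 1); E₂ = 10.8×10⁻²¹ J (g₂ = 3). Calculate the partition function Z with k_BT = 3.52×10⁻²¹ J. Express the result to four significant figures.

Z = 2.267

Eᵢ/kT = 0, 2.06250, 3.06818.
Z = Σ gᵢe^(−Eᵢ/kT) = 2·e^(−0) + 1·e^(−2.06250) + 3·e^(−3.06818) = 2.00000 + 0.127136 + 0.139517 = 2.26665.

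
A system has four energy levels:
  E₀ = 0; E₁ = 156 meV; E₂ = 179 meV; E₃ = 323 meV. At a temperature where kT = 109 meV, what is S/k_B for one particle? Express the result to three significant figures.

0.943

Eᵢ/kT = 0, 1.4312, 1.6422, 2.9633.
Z = Σ e^(−Eᵢ/kT) = e^(−0) + e^(−1.4312) + e^(−1.6422) + e^(−2.9633) = 1.0000 + 0.23902 + 0.19355 + 0.051648 = 1.4842.
⟨E⟩ = Σ EᵢPᵢ = 59.705 meV.
S/k_B = ln Z + ⟨E⟩/kT = ln(1.4842) + 59.705/109 = 0.39488 + 0.54775 = 0.943.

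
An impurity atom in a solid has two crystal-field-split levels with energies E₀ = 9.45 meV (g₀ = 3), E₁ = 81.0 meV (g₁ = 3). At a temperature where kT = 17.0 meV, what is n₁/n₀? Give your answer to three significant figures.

0.0149

n₁/n₀ = (g₁/g₀) exp[−(E₁−E₀)/kT] = (3/3) × exp(−(71.55 meV)/(17.0 meV)) = (3/3) × exp(-4.2088) = 0.0149.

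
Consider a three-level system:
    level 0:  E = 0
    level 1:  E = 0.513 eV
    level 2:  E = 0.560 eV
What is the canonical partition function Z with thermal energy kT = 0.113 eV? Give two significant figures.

Z = 1.0

Eᵢ/kT = 0, 4.540, 4.956.
Z = Σ e^(−Eᵢ/kT) = e^(−0) + e^(−4.540) + e^(−4.956) = 1.000 + 0.01067 + 0.007041 = 1.018.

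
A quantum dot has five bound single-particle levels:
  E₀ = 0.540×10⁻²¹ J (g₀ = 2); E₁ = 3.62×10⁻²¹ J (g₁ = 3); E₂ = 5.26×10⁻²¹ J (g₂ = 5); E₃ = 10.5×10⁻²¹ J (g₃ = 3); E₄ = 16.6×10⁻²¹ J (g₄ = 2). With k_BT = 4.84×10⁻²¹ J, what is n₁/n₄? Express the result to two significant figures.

n₁/n₄ = (g₁/g₄) exp[−(E₁−E₄)/kT] = (3/2) × exp(−(-12.98 ×10⁻²¹ J)/(4.84 ×10⁻²¹ J)) = (3/2) × exp(2.682) = 22.

22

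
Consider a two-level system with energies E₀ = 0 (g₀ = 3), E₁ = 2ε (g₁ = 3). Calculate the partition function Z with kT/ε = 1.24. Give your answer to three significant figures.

Eᵢ/kT = 0, 1.6129.
Z = Σ gᵢe^(−Eᵢ/kT) = 3·e^(−0) + 3·e^(−1.6129) = 3.0000 + 0.59793 = 3.5979.

Z = 3.60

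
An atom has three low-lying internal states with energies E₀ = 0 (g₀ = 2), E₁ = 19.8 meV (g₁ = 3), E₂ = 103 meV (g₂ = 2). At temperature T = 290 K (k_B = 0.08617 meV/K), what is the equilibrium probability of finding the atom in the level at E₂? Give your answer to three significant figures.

k_BT = 0.08617 × 290 K = 24.989 meV.
Eᵢ/kT = 0, 0.79235, 4.1218.
Z = Σ gᵢe^(−Eᵢ/kT) = 2·e^(−0) + 3·e^(−0.79235) + 2·e^(−4.1218) = 2.0000 + 1.3583 + 0.032431 = 3.3907.
P₂ = g₂ e^(−E₂/kT) / Z = 0.032431/3.3907 = 0.00956.

0.00956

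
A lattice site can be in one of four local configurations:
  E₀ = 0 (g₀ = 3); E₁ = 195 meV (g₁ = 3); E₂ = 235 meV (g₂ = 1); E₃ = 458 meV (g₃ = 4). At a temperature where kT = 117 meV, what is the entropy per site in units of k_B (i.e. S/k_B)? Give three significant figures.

Eᵢ/kT = 0, 1.6667, 2.0085, 3.9145.
Z = Σ gᵢe^(−Eᵢ/kT) = 3·e^(−0) + 3·e^(−1.6667) + 1·e^(−2.0085) + 4·e^(−3.9145) = 3.0000 + 0.56661 + 0.13419 + 0.079802 = 3.7806.
⟨E⟩ = Σ EᵢPᵢ = 47.234 meV.
S/k_B = ln Z + ⟨E⟩/kT = ln(3.7806) + 47.234/117 = 1.3299 + 0.40371 = 1.73.

1.73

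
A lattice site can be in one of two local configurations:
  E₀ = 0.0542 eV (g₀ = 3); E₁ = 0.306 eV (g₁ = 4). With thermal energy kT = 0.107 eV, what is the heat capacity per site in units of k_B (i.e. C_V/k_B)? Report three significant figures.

0.553

Eᵢ/kT = 0.50654, 2.8598.
Z = Σ gᵢe^(−Eᵢ/kT) = 3·e^(−0.50654) + 4·e^(−2.8598) = 1.8077 + 0.22912 = 2.0368.
⟨E⟩ = 0.082526 eV, ⟨E²⟩ = 0.013140 eV².
C_V/k_B = (⟨E²⟩ − ⟨E⟩²)/(kT)² = (0.013140 − 0.0068105)/0.011449 = 0.553.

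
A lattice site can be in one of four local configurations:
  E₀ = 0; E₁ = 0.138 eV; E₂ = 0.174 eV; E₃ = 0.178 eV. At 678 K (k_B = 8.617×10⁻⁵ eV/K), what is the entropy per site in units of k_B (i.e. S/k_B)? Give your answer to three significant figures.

k_BT = 8.617×10⁻⁵ × 678 K = 0.058423 eV.
Eᵢ/kT = 0, 2.3621, 2.9783, 3.0467.
Z = Σ e^(−Eᵢ/kT) = e^(−0) + e^(−2.3621) + e^(−2.9783) + e^(−3.0467) = 1.0000 + 0.094222 + 0.050879 + 0.047515 = 1.1926.
⟨E⟩ = Σ EᵢPᵢ = 0.025418 eV.
S/k_B = ln Z + ⟨E⟩/kT = ln(1.1926) + 0.025418/0.058423 = 0.17614 + 0.43507 = 0.611.

0.611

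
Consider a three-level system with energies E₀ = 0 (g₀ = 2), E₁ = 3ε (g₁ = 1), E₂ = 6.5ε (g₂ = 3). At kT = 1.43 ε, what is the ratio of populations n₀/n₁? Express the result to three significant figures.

n₀/n₁ = (g₀/g₁) exp[−(E₀−E₁)/kT] = (2/1) × exp(−(-3ε)/(1.43ε)) = (2/1) × exp(2.0979) = 16.3.

16.3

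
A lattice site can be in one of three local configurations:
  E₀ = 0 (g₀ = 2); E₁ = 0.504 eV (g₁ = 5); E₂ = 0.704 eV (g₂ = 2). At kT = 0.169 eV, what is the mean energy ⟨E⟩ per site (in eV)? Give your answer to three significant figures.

Eᵢ/kT = 0, 2.9822, 4.1657.
Z = Σ gᵢe^(−Eᵢ/kT) = 2·e^(−0) + 5·e^(−2.9822) + 2·e^(−4.1657) = 2.0000 + 0.25341 + 0.031038 = 2.2844.
⟨E⟩ = Σ Eᵢ gᵢe^(−Eᵢ/kT) / Z = (0·2.0000 + 0.504·0.25341 + 0.704·0.031038) / 2.2844 = 0.0655 eV.

0.0655 eV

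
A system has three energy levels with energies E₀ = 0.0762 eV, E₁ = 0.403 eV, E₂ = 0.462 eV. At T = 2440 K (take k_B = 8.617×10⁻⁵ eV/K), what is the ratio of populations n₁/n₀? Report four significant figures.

0.2113

k_BT = 8.617×10⁻⁵ × 2440 K = 0.210255 eV.
n₁/n₀ = exp[−(E₁−E₀)/kT] = exp(−(0.3268 eV)/(0.210255 eV)) = exp(-1.55430) = 0.2113.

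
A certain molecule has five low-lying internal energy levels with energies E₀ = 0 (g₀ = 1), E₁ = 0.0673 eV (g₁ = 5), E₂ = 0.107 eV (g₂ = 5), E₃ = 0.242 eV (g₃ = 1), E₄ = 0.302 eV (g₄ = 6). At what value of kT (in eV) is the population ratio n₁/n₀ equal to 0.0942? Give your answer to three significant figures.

n₁/n₀ = (g₁/g₀) exp[−(E₁−E₀)/kT] = 0.0942.
⇒ (E₁−E₀)/kT = ln((5/1)/0.0942) = ln(53.079) = 3.9718.
kT = 0.0673 eV / 3.9718 = 0.0169 eV.

0.0169 eV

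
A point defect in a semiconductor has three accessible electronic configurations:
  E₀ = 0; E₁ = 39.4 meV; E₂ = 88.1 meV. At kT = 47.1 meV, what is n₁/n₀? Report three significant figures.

0.433

n₁/n₀ = exp[−(E₁−E₀)/kT] = exp(−(39.4 meV)/(47.1 meV)) = exp(-0.83652) = 0.433.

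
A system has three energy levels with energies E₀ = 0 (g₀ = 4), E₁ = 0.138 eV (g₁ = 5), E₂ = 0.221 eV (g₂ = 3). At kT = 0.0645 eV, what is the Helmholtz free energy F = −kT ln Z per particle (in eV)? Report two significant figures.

-0.10 eV

Eᵢ/kT = 0, 2.140, 3.426.
Z = Σ gᵢe^(−Eᵢ/kT) = 4·e^(−0) + 5·e^(−2.140) + 3·e^(−3.426) = 4.000 + 0.5883 + 0.09755 = 4.686.
F = −kT ln Z = −0.0645 × ln(4.686) = −0.0645 × 1.545 = -0.10 eV.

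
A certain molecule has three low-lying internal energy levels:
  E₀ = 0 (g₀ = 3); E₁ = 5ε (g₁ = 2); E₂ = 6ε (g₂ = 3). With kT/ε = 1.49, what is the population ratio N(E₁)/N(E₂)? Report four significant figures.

n₁/n₂ = (g₁/g₂) exp[−(E₁−E₂)/kT] = (2/3) × exp(−(-1ε)/(1.49ε)) = (2/3) × exp(0.671141) = 1.304.

1.304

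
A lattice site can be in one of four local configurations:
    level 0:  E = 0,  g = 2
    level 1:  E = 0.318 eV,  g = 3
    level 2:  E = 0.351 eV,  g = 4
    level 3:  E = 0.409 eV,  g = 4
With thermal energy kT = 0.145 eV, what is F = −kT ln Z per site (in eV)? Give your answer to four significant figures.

-0.1558 eV

Eᵢ/kT = 0, 2.19310, 2.42069, 2.82069.
Z = Σ gᵢe^(−Eᵢ/kT) = 2·e^(−0) + 3·e^(−2.19310) + 4·e^(−2.42069) + 4·e^(−2.82069) = 2.00000 + 0.334711 + 0.355441 + 0.238259 = 2.92841.
F = −kT ln Z = −0.145 × ln(2.92841) = −0.145 × 1.07446 = -0.1558 eV.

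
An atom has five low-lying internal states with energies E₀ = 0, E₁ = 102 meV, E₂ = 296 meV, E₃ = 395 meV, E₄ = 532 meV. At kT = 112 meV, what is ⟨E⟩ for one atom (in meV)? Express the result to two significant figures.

52 meV

Eᵢ/kT = 0, 0.9107, 2.643, 3.527, 4.750.
Z = Σ e^(−Eᵢ/kT) = e^(−0) + e^(−0.9107) + e^(−2.643) + e^(−3.527) + e^(−4.750) = 1.000 + 0.4022 + 0.07115 + 0.02939 + 0.008652 = 1.511.
⟨E⟩ = Σ Eᵢ e^(−Eᵢ/kT) / Z = (0·1.000 + 102·0.4022 + 296·0.07115 + 395·0.02939 + 532·0.008652) / 1.511 = 52 meV.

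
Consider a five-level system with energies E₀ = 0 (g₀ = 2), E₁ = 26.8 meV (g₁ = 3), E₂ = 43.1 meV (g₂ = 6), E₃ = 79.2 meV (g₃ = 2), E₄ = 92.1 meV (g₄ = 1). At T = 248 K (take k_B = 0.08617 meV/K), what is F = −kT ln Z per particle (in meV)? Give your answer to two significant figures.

k_BT = 0.08617 × 248 K = 21.37 meV.
Eᵢ/kT = 0, 1.254, 2.017, 3.706, 4.310.
Z = Σ gᵢe^(−Eᵢ/kT) = 2·e^(−0) + 3·e^(−1.254) + 6·e^(−2.017) + 2·e^(−3.706) + 1·e^(−4.310) = 2.000 + 0.8561 + 0.7983 + 0.04915 + 0.01343 = 3.717.
F = −kT ln Z = −21.37 × ln(3.717) = −21.37 × 1.313 = -28 meV.

-28 meV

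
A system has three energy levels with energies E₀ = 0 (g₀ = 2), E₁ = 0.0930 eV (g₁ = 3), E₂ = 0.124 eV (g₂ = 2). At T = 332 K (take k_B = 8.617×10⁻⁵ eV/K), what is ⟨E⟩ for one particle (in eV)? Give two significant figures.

0.0066 eV

k_BT = 8.617×10⁻⁵ × 332 K = 0.02861 eV.
Eᵢ/kT = 0, 3.251, 4.334.
Z = Σ gᵢe^(−Eᵢ/kT) = 2·e^(−0) + 3·e^(−3.251) + 2·e^(−4.334) = 2.000 + 0.1162 + 0.02623 = 2.142.
⟨E⟩ = Σ Eᵢ gᵢe^(−Eᵢ/kT) / Z = (0·2.000 + 0.0930·0.1162 + 0.124·0.02623) / 2.142 = 0.0066 eV.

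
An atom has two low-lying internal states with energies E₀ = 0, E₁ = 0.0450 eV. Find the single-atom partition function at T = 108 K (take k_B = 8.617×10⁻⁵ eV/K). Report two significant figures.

Z = 1.0

k_BT = 8.617×10⁻⁵ × 108 K = 0.009306 eV.
Eᵢ/kT = 0, 4.836.
Z = Σ e^(−Eᵢ/kT) = e^(−0) + e^(−4.836) = 1.000 + 0.007939 = 1.008.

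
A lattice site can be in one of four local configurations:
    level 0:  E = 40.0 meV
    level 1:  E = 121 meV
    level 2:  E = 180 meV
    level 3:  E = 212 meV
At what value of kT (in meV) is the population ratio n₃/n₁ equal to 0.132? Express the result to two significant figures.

45 meV

n₃/n₁ = exp[−(E₃−E₁)/kT] = 0.132.
⇒ (E₃−E₁)/kT = ln(1/0.132) = ln(7.576) = 2.025.
kT = 91 meV / 2.025 = 45 meV.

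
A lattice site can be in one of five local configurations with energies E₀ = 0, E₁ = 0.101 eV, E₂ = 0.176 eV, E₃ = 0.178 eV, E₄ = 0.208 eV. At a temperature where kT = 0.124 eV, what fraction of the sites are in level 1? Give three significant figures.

0.210

Eᵢ/kT = 0, 0.81452, 1.4194, 1.4355, 1.6774.
Z = Σ e^(−Eᵢ/kT) = e^(−0) + e^(−0.81452) + e^(−1.4194) + e^(−1.4355) + e^(−1.6774) = 1.0000 + 0.44285 + 0.24186 + 0.23800 + 0.18686 = 2.1096.
P₁ = e^(−E₁/kT) / Z = 0.44285/2.1096 = 0.210.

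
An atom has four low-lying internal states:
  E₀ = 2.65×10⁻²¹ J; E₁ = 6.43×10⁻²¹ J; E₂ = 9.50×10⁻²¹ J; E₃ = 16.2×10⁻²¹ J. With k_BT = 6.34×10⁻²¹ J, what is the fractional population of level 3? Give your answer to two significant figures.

0.059

Eᵢ/kT = 0.4180, 1.014, 1.498, 2.555.
Z = Σ e^(−Eᵢ/kT) = e^(−0.4180) + e^(−1.014) + e^(−1.498) + e^(−2.555) = 0.6584 + 0.3628 + 0.2236 + 0.07769 = 1.322.
P₃ = e^(−E₃/kT) / Z = 0.07769/1.322 = 0.059.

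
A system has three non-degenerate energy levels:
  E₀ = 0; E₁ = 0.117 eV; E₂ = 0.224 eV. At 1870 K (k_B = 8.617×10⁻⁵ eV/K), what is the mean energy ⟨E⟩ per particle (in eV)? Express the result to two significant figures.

0.065 eV

k_BT = 8.617×10⁻⁵ × 1870 K = 0.1611 eV.
Eᵢ/kT = 0, 0.7263, 1.390.
Z = Σ e^(−Eᵢ/kT) = e^(−0) + e^(−0.7263) + e^(−1.390) = 1.000 + 0.4837 + 0.2491 = 1.733.
⟨E⟩ = Σ Eᵢ e^(−Eᵢ/kT) / Z = (0·1.000 + 0.117·0.4837 + 0.224·0.2491) / 1.733 = 0.065 eV.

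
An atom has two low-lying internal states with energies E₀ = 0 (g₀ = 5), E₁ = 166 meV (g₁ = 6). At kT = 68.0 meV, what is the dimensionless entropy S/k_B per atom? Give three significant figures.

Eᵢ/kT = 0, 2.4412.
Z = Σ gᵢe^(−Eᵢ/kT) = 5·e^(−0) + 6·e^(−2.4412) = 5.0000 + 0.52234 = 5.5223.
⟨E⟩ = Σ EᵢPᵢ = 15.702 meV.
S/k_B = ln Z + ⟨E⟩/kT = ln(5.5223) + 15.702/68.0 = 1.7088 + 0.23091 = 1.94.

1.94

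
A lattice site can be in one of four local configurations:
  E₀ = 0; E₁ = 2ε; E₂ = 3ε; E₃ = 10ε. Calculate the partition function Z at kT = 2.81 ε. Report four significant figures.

Z = 1.863

Eᵢ/kT = 0, 0.711744, 1.06762, 3.55872.
Z = Σ e^(−Eᵢ/kT) = e^(−0) + e^(−0.711744) + e^(−1.06762) + e^(−3.55872) = 1.00000 + 0.490788 + 0.343826 + 0.0284752 = 1.86309.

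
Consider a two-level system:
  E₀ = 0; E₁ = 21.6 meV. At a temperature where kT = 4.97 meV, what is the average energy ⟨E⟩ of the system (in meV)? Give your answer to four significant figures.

0.2763 meV

Eᵢ/kT = 0, 4.34608.
Z = Σ e^(−Eᵢ/kT) = e^(−0) + e^(−4.34608) = 1.00000 + 0.0129575 = 1.01296.
⟨E⟩ = Σ Eᵢ e^(−Eᵢ/kT) / Z = (0·1.00000 + 21.6·0.0129575) / 1.01296 = 0.2763 meV.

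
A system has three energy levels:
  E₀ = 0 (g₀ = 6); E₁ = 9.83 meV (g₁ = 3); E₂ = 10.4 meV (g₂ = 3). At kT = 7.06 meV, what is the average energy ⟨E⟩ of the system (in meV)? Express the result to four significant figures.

Eᵢ/kT = 0, 1.39235, 1.47309.
Z = Σ gᵢe^(−Eᵢ/kT) = 6·e^(−0) + 3·e^(−1.39235) + 3·e^(−1.47309) = 6.00000 + 0.745472 + 0.687648 = 7.43312.
⟨E⟩ = Σ Eᵢ gᵢe^(−Eᵢ/kT) / Z = (0·6.00000 + 9.83·0.745472 + 10.4·0.687648) / 7.43312 = 1.948 meV.

1.948 meV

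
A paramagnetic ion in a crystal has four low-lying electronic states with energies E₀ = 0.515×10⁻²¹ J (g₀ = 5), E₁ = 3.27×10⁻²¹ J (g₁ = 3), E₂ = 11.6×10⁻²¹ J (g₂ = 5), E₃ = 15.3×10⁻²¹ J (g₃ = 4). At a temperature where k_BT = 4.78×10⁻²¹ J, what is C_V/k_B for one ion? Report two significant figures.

0.54

Eᵢ/kT = 0.1077, 0.6841, 2.427, 3.201.
Z = Σ gᵢe^(−Eᵢ/kT) = 5·e^(−0.1077) + 3·e^(−0.6841) + 5·e^(−2.427) + 4·e^(−3.201) = 4.489 + 1.514 + 0.4415 + 0.1629 = 6.607.
⟨E⟩ = 2.252, ⟨E²⟩ = 17.39.
C_V/k_B = (⟨E²⟩ − ⟨E⟩²)/(kT)² = (17.39 − 5.072)/22.85 = 0.54.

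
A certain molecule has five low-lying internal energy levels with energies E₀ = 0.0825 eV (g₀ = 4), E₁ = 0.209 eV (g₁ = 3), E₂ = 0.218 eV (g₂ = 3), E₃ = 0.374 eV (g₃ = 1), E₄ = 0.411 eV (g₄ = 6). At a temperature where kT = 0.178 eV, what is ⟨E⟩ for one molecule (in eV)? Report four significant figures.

0.1753 eV

Eᵢ/kT = 0.463483, 1.17416, 1.22472, 2.10112, 2.30899.
Z = Σ gᵢe^(−Eᵢ/kT) = 4·e^(−0.463483) + 3·e^(−1.17416) + 3·e^(−1.22472) + 1·e^(−2.10112) + 6·e^(−2.30899) = 2.51635 + 0.927235 + 0.881520 + 0.122319 + 0.596169 = 5.04359.
⟨E⟩ = Σ Eᵢ gᵢe^(−Eᵢ/kT) / Z = (0.0825·2.51635 + 0.209·0.927235 + 0.218·0.881520 + 0.374·0.122319 + 0.411·0.596169) / 5.04359 = 0.1753 eV.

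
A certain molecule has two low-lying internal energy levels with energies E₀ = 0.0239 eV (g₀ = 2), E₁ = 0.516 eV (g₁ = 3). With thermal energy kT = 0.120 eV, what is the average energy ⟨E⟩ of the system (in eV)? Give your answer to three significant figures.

Eᵢ/kT = 0.19917, 4.3000.
Z = Σ gᵢe^(−Eᵢ/kT) = 2·e^(−0.19917) + 3·e^(−4.3000) = 1.6388 + 0.040706 = 1.6795.
⟨E⟩ = Σ Eᵢ gᵢe^(−Eᵢ/kT) / Z = (0.0239·1.6388 + 0.516·0.040706) / 1.6795 = 0.0358 eV.

0.0358 eV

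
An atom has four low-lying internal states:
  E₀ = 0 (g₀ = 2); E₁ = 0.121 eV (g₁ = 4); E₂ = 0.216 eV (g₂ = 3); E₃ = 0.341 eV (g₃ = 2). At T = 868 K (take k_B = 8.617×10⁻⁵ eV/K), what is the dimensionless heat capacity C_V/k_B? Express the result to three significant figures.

0.920

k_BT = 8.617×10⁻⁵ × 868 K = 0.074796 eV.
Eᵢ/kT = 0, 1.6177, 2.8879, 4.5591.
Z = Σ gᵢe^(−Eᵢ/kT) = 2·e^(−0) + 4·e^(−1.6177) + 3·e^(−2.8879) + 2·e^(−4.5591) = 2.0000 + 0.79342 + 0.16708 + 0.020943 = 2.9814.
⟨E⟩ = 0.046701 eV, ⟨E²⟩ = 0.0073278 eV².
C_V/k_B = (⟨E²⟩ − ⟨E⟩²)/(kT)² = (0.0073278 − 0.0021810)/0.0055944 = 0.920.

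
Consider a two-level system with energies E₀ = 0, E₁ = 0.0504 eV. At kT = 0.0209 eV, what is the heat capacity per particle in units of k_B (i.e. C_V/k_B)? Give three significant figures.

0.439

Eᵢ/kT = 0, 2.4115.
Z = Σ e^(−Eᵢ/kT) = e^(−0) + e^(−2.4115) = 1.0000 + 0.089681 = 1.0897.
⟨E⟩ = 0.0041479 eV, ⟨E²⟩ = 0.00020905 eV².
C_V/k_B = (⟨E²⟩ − ⟨E⟩²)/(kT)² = (0.00020905 − 0.000017205)/0.00043681 = 0.439.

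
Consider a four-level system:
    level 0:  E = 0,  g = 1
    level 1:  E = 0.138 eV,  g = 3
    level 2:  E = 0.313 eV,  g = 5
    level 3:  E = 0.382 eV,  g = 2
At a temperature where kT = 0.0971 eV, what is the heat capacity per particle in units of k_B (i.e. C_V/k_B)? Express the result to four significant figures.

Eᵢ/kT = 0, 1.42122, 3.22348, 3.93409.
Z = Σ gᵢe^(−Eᵢ/kT) = 1·e^(−0) + 3·e^(−1.42122) + 5·e^(−3.22348) + 2·e^(−3.93409) = 1.00000 + 0.724258 + 0.199081 + 0.0391270 = 1.96247.
⟨E⟩ = 0.0902977 eV, ⟨E²⟩ = 0.0198760 eV².
C_V/k_B = (⟨E²⟩ − ⟨E⟩²)/(kT)² = (0.0198760 − 0.00815367)/0.00942841 = 1.243.

1.243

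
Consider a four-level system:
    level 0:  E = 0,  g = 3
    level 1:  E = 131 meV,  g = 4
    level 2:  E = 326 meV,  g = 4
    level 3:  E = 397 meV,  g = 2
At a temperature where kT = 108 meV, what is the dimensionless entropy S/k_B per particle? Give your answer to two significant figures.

Eᵢ/kT = 0, 1.213, 3.019, 3.676.
Z = Σ gᵢe^(−Eᵢ/kT) = 3·e^(−0) + 4·e^(−1.213) + 4·e^(−3.019) + 2·e^(−3.676) = 3.000 + 1.189 + 0.1954 + 0.05065 = 4.435.
⟨E⟩ = Σ EᵢPᵢ = 54.02 meV.
S/k_B = ln Z + ⟨E⟩/kT = ln(4.435) + 54.02/108 = 1.490 + 0.5002 = 2.0.

2.0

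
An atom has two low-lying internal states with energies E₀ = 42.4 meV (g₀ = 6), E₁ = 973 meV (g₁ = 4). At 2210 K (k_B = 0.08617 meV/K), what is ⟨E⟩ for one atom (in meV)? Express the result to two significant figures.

47 meV

k_BT = 0.08617 × 2210 K = 190.4 meV.
Eᵢ/kT = 0.2227, 5.110.
Z = Σ gᵢe^(−Eᵢ/kT) = 6·e^(−0.2227) + 4·e^(−5.110) = 4.802 + 0.02414 = 4.826.
⟨E⟩ = Σ Eᵢ gᵢe^(−Eᵢ/kT) / Z = (42.4·4.802 + 973·0.02414) / 4.826 = 47 meV.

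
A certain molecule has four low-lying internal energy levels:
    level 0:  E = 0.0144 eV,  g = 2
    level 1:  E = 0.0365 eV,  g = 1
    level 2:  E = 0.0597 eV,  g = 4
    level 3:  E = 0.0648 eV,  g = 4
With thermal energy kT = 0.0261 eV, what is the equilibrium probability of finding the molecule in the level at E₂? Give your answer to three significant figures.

Eᵢ/kT = 0.55172, 1.3985, 2.2874, 2.4828.
Z = Σ gᵢe^(−Eᵢ/kT) = 2·e^(−0.55172) + 1·e^(−1.3985) + 4·e^(−2.2874) + 4·e^(−2.4828) = 1.1519 + 0.24697 + 0.40612 + 0.33404 = 2.1390.
P₂ = g₂ e^(−E₂/kT) / Z = 0.40612/2.1390 = 0.190.

0.190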